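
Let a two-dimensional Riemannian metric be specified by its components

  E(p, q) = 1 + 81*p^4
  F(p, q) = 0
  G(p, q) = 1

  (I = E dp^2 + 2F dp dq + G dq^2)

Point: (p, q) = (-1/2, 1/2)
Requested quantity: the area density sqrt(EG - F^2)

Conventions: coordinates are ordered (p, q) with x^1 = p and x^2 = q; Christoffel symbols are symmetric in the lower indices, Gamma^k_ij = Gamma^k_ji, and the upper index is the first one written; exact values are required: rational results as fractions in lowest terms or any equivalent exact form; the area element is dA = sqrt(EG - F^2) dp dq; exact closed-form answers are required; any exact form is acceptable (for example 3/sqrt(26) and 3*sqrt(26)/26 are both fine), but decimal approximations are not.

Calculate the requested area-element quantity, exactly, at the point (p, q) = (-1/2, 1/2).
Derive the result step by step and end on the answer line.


E = 97/16, F = 0, G = 1; EG - F^2 = 97/16

Answer: sqrt(EG - F^2) = sqrt(97)/4


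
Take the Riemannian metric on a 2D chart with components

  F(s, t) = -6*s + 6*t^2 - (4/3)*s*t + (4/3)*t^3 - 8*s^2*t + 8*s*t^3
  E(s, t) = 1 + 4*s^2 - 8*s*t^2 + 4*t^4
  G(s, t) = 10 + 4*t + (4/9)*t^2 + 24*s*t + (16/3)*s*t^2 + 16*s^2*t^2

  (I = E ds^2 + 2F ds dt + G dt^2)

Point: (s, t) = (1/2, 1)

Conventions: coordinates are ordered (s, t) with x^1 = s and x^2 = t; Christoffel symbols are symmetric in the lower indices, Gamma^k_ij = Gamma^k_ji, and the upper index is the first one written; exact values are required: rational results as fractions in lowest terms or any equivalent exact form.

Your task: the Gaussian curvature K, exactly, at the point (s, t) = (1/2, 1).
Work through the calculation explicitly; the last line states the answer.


E = 2, F = 17/3, G = 298/9, EG - F^2 = 307/9 at the point
E_s = -4, E_t = 8, F_s = -22/3, F_t = 76/3, G_s = 136/3, G_t = 272/9
E_tt = 40, F_st = 44/3, G_ss = 32
Evaluate Brioschi's two determinant matrices M1, M2 and divide by (EG - F^2)^2.
M1 = [[-E_tt/2 + F_st - G_ss/2, E_s/2, F_s - E_t/2], [F_t - G_s/2, E, F], [G_t/2, F, G]] = [[-64/3, -2, -34/3], [8/3, 2, 17/3], [136/9, 17/3, 298/9]]; det M1 = -4960/9
M2 = [[0, E_t/2, G_s/2], [E_t/2, E, F], [G_s/2, F, G]] = [[0, 4, 68/3], [4, 2, 17/3], [68/3, 17/3, 298/9]]; det M2 = -4768/9
det M1 - det M2 = -64/3; K = -64/3 / (307/9)^2 = -1728/94249

Answer: K = -1728/94249


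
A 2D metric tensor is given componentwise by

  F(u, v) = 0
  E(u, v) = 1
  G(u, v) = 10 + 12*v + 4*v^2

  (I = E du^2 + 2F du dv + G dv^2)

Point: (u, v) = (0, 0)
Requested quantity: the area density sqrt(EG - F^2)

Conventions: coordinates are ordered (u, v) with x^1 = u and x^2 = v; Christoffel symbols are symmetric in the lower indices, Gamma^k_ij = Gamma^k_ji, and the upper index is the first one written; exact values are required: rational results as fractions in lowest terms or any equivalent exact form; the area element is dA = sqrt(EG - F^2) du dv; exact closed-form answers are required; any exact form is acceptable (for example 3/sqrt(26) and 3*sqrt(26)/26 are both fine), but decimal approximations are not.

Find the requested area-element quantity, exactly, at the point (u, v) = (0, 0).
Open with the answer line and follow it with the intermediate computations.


Answer: sqrt(EG - F^2) = sqrt(10)

E = 1, F = 0, G = 10; EG - F^2 = 10


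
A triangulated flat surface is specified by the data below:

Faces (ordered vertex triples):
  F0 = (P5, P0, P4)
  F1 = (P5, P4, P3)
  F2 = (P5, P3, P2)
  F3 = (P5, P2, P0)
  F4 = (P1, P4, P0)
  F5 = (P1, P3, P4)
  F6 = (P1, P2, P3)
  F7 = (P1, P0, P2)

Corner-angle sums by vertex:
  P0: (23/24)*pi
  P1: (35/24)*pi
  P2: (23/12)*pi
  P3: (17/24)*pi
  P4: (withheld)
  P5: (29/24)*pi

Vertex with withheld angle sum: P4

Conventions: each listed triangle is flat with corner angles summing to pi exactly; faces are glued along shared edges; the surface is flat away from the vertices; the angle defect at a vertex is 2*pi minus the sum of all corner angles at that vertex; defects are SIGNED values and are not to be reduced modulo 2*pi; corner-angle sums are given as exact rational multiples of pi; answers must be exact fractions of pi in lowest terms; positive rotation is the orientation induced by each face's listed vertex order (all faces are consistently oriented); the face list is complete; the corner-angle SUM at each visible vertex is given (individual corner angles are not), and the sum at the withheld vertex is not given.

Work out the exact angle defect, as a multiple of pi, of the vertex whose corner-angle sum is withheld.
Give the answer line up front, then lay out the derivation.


Answer: defect(P4) = pi/4

V = 6, E = 12, F = 8; chi = V - E + F = 2
Gauss-Bonnet: total defect = 2*pi*chi = 4*pi; visible defects sum to (15/4)*pi


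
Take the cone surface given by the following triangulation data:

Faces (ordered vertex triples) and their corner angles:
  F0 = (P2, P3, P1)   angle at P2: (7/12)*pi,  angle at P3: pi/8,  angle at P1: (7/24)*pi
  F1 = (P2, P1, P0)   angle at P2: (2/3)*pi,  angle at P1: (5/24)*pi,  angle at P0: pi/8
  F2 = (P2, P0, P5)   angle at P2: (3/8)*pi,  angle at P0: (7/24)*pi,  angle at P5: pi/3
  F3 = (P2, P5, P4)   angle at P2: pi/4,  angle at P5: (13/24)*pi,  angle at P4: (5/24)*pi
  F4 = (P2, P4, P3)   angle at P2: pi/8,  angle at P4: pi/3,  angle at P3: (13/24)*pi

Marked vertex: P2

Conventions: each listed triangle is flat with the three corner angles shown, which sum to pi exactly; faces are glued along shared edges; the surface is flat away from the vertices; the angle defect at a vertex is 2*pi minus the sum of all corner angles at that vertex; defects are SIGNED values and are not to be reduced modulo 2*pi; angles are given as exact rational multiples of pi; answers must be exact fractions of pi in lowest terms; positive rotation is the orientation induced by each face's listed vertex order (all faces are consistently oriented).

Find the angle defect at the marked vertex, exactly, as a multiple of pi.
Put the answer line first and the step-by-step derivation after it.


Answer: defect(P2) = 0

Sum of corner angles at P2: 2*pi
defect = 2*pi - 2*pi


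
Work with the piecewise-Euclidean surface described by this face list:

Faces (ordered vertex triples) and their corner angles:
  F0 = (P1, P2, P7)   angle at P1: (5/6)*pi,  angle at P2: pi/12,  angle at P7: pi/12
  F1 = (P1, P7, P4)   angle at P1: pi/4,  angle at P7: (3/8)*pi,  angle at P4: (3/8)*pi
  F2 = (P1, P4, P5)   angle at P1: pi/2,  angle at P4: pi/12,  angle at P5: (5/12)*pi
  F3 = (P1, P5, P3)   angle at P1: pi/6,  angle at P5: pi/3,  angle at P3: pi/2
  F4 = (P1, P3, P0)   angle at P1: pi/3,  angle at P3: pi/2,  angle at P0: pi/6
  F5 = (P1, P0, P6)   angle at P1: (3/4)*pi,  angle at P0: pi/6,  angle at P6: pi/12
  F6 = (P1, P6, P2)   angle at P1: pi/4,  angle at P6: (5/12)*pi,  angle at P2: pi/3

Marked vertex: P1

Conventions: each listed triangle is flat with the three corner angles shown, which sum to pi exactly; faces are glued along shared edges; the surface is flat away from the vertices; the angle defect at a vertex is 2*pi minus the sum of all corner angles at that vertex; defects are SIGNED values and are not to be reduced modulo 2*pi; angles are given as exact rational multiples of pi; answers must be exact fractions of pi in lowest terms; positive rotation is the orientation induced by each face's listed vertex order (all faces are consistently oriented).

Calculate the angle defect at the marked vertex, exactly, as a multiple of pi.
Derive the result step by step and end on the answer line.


Sum of corner angles at P1: (37/12)*pi
defect = 2*pi - (37/12)*pi

Answer: defect(P1) = (-13/12)*pi


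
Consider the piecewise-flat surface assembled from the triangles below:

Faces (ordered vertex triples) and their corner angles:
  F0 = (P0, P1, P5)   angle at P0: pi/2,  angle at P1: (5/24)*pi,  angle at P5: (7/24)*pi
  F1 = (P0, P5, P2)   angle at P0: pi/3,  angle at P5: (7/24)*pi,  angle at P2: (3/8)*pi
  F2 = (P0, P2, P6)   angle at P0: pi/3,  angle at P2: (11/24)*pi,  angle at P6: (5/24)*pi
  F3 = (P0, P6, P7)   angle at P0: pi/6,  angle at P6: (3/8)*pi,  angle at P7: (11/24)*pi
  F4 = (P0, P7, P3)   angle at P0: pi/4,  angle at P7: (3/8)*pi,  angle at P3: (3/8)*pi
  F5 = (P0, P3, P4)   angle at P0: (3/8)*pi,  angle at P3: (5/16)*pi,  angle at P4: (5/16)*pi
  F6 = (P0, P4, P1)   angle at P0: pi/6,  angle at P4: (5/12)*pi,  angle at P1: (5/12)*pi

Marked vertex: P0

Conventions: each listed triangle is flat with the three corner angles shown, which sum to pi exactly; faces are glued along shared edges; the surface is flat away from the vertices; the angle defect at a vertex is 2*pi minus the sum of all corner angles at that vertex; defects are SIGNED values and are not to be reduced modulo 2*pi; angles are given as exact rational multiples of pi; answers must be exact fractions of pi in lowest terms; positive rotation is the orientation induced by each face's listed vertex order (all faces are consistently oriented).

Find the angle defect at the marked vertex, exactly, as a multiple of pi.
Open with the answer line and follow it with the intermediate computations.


Answer: defect(P0) = -pi/8

Sum of corner angles at P0: (17/8)*pi
defect = 2*pi - (17/8)*pi


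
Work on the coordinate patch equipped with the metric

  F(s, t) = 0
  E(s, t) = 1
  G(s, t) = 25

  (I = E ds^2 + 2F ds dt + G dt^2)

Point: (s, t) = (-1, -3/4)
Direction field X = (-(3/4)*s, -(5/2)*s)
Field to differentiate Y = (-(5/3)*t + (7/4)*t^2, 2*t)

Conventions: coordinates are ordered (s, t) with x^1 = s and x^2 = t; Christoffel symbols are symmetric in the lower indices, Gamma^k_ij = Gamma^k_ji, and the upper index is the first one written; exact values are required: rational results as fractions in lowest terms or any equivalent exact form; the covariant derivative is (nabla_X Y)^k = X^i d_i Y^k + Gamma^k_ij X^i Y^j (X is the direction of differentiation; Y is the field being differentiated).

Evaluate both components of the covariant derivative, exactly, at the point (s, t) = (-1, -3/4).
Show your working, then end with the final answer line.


E = 1, F = 0, G = 25 at the point
E_s = 0, E_t = 0, F_s = 0, F_t = 0, G_s = 0, G_t = 0
EG - F^2 = 25;  g^inv = (1/25) * [[25, 0], [0, 1]]
first-kind symbols [ij,l] = (1/2)(d_i g_jl + d_j g_il - d_l g_ij): [ss,s] = E_s/2 = 0, [ss,t] = F_s - E_t/2 = 0, [st,s] = E_t/2 = 0, [st,t] = G_s/2 = 0, [tt,s] = F_t - G_s/2 = 0, [tt,t] = G_t/2 = 0
Gamma^s_ij = (G*[ij,s] - F*[ij,t])/(EG - F^2), Gamma^t_ij = (E*[ij,t] - F*[ij,s])/(EG - F^2)
Gamma_sss = 0, Gamma_sst = 0, Gamma_stt = 0, Gamma_tss = 0, Gamma_tst = 0, Gamma_ttt = 0
X = (3/4, 5/2), Y = (143/64, -3/2) at the point

Answer: (nabla_X Y)^s = -515/48, (nabla_X Y)^t = 5


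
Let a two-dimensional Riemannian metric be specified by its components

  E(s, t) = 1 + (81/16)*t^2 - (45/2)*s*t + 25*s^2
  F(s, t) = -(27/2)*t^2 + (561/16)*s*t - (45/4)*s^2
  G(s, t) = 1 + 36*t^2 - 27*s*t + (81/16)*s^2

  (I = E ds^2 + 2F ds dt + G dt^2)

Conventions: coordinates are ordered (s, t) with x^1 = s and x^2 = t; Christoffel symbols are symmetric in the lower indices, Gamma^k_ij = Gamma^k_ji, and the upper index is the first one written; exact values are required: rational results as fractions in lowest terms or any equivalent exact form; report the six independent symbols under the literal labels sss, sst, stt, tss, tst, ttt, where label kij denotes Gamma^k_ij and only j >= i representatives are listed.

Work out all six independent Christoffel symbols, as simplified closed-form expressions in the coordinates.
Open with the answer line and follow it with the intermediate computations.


Answer: Gamma_sss = (400*s - 180*t)/(481*s^2 - 792*s*t + 657*t^2 + 16), Gamma_sst = (-180*s + 81*t)/(481*s^2 - 792*s*t + 657*t^2 + 16), Gamma_stt = (480*s - 216*t)/(481*s^2 - 792*s*t + 657*t^2 + 16), Gamma_tss = (-180*s + 480*t)/(481*s^2 - 792*s*t + 657*t^2 + 16), Gamma_tst = (81*s - 216*t)/(481*s^2 - 792*s*t + 657*t^2 + 16), Gamma_ttt = (-216*s + 576*t)/(481*s^2 - 792*s*t + 657*t^2 + 16)

E = 1 + (81/16)*t^2 - (45/2)*s*t + 25*s^2; F = -(27/2)*t^2 + (561/16)*s*t - (45/4)*s^2; G = 1 + 36*t^2 - 27*s*t + (81/16)*s^2
Gamma^k_ij = (1/2) g^{kl} (d_i g_jl + d_j g_il - d_l g_ij), with g^inv = (1/(EG-F^2)) [[G, -F], [-F, E]]
first partials: E_s = -(45/2)*t + 50*s, E_t = (81/8)*t - (45/2)*s, F_s = (561/16)*t - (45/2)*s, F_t = -27*t + (561/16)*s, G_s = -27*t + (81/8)*s, G_t = 72*t - 27*s
D = EG - F^2 = 1 + (657/16)*t^2 - (99/2)*s*t + (481/16)*s^2
expanded: Gamma^s_ss = (G E_s - 2F F_s + F E_t)/(2D), Gamma^s_st = (G E_t - F G_s)/(2D), Gamma^s_tt = (2G F_t - G G_s - F G_t)/(2D), Gamma^t_ss = (2E F_s - E E_t - F E_s)/(2D), Gamma^t_st = (E G_s - F E_t)/(2D), Gamma^t_tt = (E G_t - 2F F_t + F G_s)/(2D); substitute and cancel common factors


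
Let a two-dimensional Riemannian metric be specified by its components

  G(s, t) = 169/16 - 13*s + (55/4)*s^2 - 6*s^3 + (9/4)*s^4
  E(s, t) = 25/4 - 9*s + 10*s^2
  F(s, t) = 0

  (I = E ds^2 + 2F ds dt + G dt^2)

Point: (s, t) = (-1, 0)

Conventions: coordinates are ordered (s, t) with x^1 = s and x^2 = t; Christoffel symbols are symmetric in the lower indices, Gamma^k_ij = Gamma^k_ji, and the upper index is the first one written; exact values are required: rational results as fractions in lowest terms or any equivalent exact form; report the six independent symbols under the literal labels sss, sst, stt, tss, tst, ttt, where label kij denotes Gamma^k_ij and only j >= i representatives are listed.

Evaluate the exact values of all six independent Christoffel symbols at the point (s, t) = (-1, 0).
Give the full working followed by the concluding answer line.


E = 101/4, F = 0, G = 729/16 at the point
E_s = -29, E_t = 0, F_s = 0, F_t = 0, G_s = -135/2, G_t = 0
EG - F^2 = 73629/64;  g^inv = (64/73629) * [[729/16, 0], [0, 101/4]]
first-kind symbols [ij,l] = (1/2)(d_i g_jl + d_j g_il - d_l g_ij): [ss,s] = E_s/2 = -29/2, [ss,t] = F_s - E_t/2 = 0, [st,s] = E_t/2 = 0, [st,t] = G_s/2 = -135/4, [tt,s] = F_t - G_s/2 = 135/4, [tt,t] = G_t/2 = 0
Gamma^s_ij = (G*[ij,s] - F*[ij,t])/(EG - F^2), Gamma^t_ij = (E*[ij,t] - F*[ij,s])/(EG - F^2)

Answer: Gamma_sss = -58/101, Gamma_sst = 0, Gamma_stt = 135/101, Gamma_tss = 0, Gamma_tst = -20/27, Gamma_ttt = 0


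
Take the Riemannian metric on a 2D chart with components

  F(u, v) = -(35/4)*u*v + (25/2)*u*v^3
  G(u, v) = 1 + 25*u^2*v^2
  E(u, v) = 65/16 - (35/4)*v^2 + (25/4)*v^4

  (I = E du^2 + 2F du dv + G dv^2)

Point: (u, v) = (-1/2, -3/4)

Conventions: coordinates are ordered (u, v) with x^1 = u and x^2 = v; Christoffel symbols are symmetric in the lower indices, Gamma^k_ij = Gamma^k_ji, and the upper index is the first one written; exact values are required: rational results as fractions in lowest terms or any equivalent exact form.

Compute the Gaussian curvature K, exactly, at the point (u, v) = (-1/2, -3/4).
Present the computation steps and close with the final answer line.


E = 1145/1024, F = -165/256, G = 289/64, EG - F^2 = 4745/1024 at the point
E_u = 0, E_v = 165/64, F_u = 165/128, F_v = -395/64, G_u = -225/16, G_v = -75/8
E_vv = 395/16, F_uv = 395/32, G_uu = 225/8
K follows from Brioschi's formula, (det M1 - det M2)/(EG - F^2)^2.
M1 = [[-E_vv/2 + F_uv - G_uu/2, E_u/2, F_u - E_v/2], [F_v - G_u/2, E, F], [G_v/2, F, G]] = [[-225/16, 0, 0], [55/64, 1145/1024, -165/256], [-75/16, -165/256, 289/64]]; det M1 = -1067625/16384
M2 = [[0, E_v/2, G_u/2], [E_v/2, E, F], [G_u/2, F, G]] = [[0, 165/128, -225/32], [165/128, 1145/1024, -165/256], [-225/32, -165/256, 289/64]]; det M2 = -837225/16384
det M1 - det M2 = -225/16; K = -225/16 / (4745/1024)^2 = -589824/900601

Answer: K = -589824/900601


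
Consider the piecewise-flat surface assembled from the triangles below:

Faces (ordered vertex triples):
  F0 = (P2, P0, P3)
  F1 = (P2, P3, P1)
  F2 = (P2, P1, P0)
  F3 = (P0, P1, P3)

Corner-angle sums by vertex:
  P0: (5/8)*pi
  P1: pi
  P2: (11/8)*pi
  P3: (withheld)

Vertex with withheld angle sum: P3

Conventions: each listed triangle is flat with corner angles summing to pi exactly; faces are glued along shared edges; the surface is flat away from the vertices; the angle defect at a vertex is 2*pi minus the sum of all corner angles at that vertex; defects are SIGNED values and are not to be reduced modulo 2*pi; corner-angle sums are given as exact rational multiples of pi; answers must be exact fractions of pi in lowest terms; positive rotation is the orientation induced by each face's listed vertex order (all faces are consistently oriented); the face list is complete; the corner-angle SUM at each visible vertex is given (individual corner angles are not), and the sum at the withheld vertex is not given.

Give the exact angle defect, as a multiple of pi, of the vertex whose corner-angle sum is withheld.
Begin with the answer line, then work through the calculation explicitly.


Answer: defect(P3) = pi

V = 4, E = 6, F = 4; chi = V - E + F = 2
Gauss-Bonnet: total defect = 2*pi*chi = 4*pi; visible defects sum to 3*pi


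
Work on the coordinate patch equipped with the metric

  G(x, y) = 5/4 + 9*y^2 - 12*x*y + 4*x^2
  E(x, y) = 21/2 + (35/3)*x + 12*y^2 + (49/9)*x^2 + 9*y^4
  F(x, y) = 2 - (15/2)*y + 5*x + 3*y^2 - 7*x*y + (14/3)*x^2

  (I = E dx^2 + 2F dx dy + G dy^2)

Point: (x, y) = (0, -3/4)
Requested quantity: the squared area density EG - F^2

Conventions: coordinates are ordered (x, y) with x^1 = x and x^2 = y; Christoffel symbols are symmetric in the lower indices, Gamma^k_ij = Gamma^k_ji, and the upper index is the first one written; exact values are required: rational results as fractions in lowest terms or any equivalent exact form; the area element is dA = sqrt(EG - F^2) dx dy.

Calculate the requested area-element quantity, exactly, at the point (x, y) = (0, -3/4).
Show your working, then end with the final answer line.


E = 5145/256, F = 149/16, G = 101/16; EG - F^2 = 164429/4096

Answer: EG - F^2 = 164429/4096


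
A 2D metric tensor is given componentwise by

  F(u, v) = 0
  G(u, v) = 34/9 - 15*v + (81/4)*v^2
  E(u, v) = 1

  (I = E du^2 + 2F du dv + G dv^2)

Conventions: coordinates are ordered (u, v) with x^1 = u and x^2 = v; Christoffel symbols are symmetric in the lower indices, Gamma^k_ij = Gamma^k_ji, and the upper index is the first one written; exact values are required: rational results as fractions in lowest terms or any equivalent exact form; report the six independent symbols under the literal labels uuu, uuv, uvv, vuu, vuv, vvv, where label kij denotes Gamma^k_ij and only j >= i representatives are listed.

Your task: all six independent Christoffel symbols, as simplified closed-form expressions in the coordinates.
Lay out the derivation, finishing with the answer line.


E = 1; F = 0; G = 34/9 - 15*v + (81/4)*v^2
Gamma^k_ij = (1/2) g^{kl} (d_i g_jl + d_j g_il - d_l g_ij), with g^inv = (1/(EG-F^2)) [[G, -F], [-F, E]]
first partials: E_u = 0, E_v = 0, F_u = 0, F_v = 0, G_u = 0, G_v = -15 + (81/2)*v
D = EG - F^2 = 34/9 - 15*v + (81/4)*v^2
expanded: Gamma^u_uu = (G E_u - 2F F_u + F E_v)/(2D), Gamma^u_uv = (G E_v - F G_u)/(2D), Gamma^u_vv = (2G F_v - G G_u - F G_v)/(2D), Gamma^v_uu = (2E F_u - E E_v - F E_u)/(2D), Gamma^v_uv = (E G_u - F E_v)/(2D), Gamma^v_vv = (E G_v - 2F F_v + F G_u)/(2D); substitute and cancel common factors

Answer: Gamma_uuu = 0, Gamma_uuv = 0, Gamma_uvv = 0, Gamma_vuu = 0, Gamma_vuv = 0, Gamma_vvv = (729*v - 270)/(729*v^2 - 540*v + 136)


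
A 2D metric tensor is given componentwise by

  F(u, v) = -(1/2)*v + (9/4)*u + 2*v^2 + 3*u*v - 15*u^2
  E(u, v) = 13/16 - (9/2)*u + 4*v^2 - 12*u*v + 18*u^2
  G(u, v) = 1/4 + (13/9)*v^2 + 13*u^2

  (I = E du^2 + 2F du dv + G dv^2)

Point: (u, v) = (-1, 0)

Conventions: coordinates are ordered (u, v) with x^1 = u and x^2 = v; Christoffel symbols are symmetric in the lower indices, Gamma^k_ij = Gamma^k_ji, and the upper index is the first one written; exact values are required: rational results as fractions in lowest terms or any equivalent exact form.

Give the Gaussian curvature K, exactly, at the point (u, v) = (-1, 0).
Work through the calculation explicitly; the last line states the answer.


E = 373/16, F = -69/4, G = 53/4, EG - F^2 = 725/64 at the point
E_u = -81/2, E_v = 12, F_u = 129/4, F_v = -7/2, G_u = -26, G_v = 0
E_vv = 8, F_uv = 3, G_uu = 26
Brioschi: K = (det M1 - det M2) / (EG - F^2)^2 with the standard first/second-derivative matrices M1, M2.
M1 = [[-E_vv/2 + F_uv - G_uu/2, E_u/2, F_u - E_v/2], [F_v - G_u/2, E, F], [G_v/2, F, G]] = [[-14, -81/4, 105/4], [19/2, 373/16, -69/4], [0, -69/4, 53/4]]; det M1 = -61163/32
M2 = [[0, E_v/2, G_u/2], [E_v/2, E, F], [G_u/2, F, G]] = [[0, 6, -13], [6, 373/16, -69/4], [-13, -69/4, 53/4]]; det M2 = -27613/16
det M1 - det M2 = -5937/32; K = -5937/32 / (725/64)^2 = -759936/525625

Answer: K = -759936/525625


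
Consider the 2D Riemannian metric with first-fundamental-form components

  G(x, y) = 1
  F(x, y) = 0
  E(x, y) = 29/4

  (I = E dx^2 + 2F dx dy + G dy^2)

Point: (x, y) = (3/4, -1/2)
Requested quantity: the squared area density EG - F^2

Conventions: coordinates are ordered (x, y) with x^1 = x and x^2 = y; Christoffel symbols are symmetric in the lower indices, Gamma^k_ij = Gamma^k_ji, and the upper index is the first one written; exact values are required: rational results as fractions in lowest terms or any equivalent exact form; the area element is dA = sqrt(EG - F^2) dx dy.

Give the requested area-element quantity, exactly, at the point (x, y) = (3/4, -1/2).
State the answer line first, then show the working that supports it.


Answer: EG - F^2 = 29/4

E = 29/4, F = 0, G = 1; EG - F^2 = 29/4


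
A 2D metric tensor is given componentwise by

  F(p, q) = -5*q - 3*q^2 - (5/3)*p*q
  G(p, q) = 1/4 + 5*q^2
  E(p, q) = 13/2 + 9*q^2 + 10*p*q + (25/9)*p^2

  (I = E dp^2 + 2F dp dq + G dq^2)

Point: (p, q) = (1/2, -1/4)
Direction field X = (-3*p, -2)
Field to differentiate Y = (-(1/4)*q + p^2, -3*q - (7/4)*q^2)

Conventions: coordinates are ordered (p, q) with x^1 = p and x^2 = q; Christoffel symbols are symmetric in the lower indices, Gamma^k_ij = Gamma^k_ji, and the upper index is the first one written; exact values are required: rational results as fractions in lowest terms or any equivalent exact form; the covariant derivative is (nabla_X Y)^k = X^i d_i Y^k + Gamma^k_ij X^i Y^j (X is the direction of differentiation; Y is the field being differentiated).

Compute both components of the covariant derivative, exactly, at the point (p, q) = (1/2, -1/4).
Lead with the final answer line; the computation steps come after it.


Answer: (nabla_X Y)^p = -82411/150784, (nabla_X Y)^q = 894733/150784

E = 937/144, F = 61/48, G = 9/16 at the point
E_p = 5/18, E_q = 1/2, F_p = 5/12, F_q = -13/3, G_p = 0, G_q = -5/2
EG - F^2 = 589/288;  g^inv = (288/589) * [[9/16, -61/48], [-61/48, 937/144]]
first-kind symbols [ij,l] = (1/2)(d_i g_jl + d_j g_il - d_l g_ij): [pp,p] = E_p/2 = 5/36, [pp,q] = F_p - E_q/2 = 1/6, [pq,p] = E_q/2 = 1/4, [pq,q] = G_p/2 = 0, [qq,p] = F_q - G_p/2 = -13/3, [qq,q] = G_q/2 = -5/4
Gamma^p_ij = (G*[ij,p] - F*[ij,q])/(EG - F^2), Gamma^q_ij = (E*[ij,q] - F*[ij,p])/(EG - F^2)
Gamma_ppp = -77/1178, Gamma_ppq = 81/1178, Gamma_pqq = -489/1178, Gamma_qpp = 523/1178, Gamma_qpq = -183/1178, Gamma_qqq = -1513/1178
X = (-3/2, -2), Y = (5/16, 41/64) at the point


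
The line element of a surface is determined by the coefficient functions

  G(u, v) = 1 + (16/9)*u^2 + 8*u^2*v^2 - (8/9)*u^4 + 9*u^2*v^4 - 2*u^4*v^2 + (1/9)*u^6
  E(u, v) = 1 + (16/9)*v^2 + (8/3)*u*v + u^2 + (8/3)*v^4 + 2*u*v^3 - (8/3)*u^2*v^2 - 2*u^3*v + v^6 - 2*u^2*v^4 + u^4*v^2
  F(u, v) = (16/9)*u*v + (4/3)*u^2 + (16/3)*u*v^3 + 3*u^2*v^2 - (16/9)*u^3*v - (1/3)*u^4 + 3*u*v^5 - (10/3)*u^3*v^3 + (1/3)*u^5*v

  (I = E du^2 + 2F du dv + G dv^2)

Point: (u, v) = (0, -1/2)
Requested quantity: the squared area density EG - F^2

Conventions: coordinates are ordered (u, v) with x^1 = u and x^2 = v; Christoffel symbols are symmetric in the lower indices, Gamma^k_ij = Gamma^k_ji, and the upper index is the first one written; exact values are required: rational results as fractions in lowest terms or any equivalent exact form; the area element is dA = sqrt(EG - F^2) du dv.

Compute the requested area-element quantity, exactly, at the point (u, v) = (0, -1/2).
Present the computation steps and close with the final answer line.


E = 937/576, F = 0, G = 1; EG - F^2 = 937/576

Answer: EG - F^2 = 937/576


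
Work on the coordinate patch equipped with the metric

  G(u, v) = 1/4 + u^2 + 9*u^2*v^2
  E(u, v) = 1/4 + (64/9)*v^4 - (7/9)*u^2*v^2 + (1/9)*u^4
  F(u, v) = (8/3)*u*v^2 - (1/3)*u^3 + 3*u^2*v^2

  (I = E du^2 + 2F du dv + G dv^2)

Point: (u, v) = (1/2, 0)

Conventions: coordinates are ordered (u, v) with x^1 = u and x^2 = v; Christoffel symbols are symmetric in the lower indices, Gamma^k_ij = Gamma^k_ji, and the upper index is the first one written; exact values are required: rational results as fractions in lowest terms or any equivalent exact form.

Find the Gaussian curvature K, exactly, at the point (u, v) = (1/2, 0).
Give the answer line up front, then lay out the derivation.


Answer: K = -11984/5329

E = 37/144, F = -1/24, G = 1/2, EG - F^2 = 73/576 at the point
E_u = 1/18, E_v = 0, F_u = -1/4, F_v = 0, G_u = 1, G_v = 0
E_vv = -7/18, F_uv = 0, G_uu = 2
K follows from Brioschi's formula, (det M1 - det M2)/(EG - F^2)^2.
M1 = [[-E_vv/2 + F_uv - G_uu/2, E_u/2, F_u - E_v/2], [F_v - G_u/2, E, F], [G_v/2, F, G]] = [[-29/36, 1/36, -1/4], [-1/2, 37/144, -1/24], [0, -1/24, 1/2]]; det M1 = -2081/20736
M2 = [[0, E_v/2, G_u/2], [E_v/2, E, F], [G_u/2, F, G]] = [[0, 0, 1/2], [0, 37/144, -1/24], [1/2, -1/24, 1/2]]; det M2 = -37/576
det M1 - det M2 = -749/20736; K = -749/20736 / (73/576)^2 = -11984/5329


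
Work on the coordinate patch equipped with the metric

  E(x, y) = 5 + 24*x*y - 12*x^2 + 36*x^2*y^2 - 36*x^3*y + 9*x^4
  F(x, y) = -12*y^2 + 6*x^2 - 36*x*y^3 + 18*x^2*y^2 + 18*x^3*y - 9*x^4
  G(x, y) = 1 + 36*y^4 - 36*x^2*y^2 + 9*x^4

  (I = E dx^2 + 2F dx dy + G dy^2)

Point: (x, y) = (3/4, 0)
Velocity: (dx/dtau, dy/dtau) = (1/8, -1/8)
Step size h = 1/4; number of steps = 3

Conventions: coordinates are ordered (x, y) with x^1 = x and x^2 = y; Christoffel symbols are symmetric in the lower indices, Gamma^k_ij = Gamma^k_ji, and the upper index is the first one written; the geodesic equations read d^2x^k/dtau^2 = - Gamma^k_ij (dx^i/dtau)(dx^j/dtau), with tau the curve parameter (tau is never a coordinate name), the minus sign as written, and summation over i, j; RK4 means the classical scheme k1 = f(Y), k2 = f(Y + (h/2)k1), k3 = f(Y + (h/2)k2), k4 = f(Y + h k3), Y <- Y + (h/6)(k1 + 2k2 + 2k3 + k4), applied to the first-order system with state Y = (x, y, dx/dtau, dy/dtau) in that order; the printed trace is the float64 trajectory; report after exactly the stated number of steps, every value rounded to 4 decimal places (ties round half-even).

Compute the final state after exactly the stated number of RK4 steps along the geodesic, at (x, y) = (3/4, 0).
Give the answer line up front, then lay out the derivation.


Answer: x = 0.8445, y = -0.0706, dx/dtau = 0.1232, dy/dtau = -0.0671

f(Y) = (dx/dtau, dy/dtau, -Gamma^x_ij Y'^i Y'^j, -Gamma^y_ij Y'^i Y'^j) with the Gammas evaluated at the stage position; h = 0.250000; intermediate values shown to 6 dp
step 0: x = 0.7500, y = 0.0000, dx/dtau = 0.1250, dy/dtau = -0.1250
step 1:
  k1: at (x, y) = (0.750000, 0.000000), (dx/dtau, dy/dtau) = (0.125000, -0.125000); Gamma_xxx = -0.356436, Gamma_xxy = 0.356436, Gamma_xyy = 0.000000, Gamma_yxx = -1.924752, Gamma_yxy = 1.924752, Gamma_yyy = 0.000000; k1 = (0.125000, -0.125000, 0.016708, 0.090223)
  k2: at (x, y) = (0.765625, -0.015625), (dx/dtau, dy/dtau) = (0.127088, -0.113722); Gamma_xxx = -0.193232, Gamma_xxy = 0.189367, Gamma_xyy = 0.007729, Gamma_yxx = -2.000989, Gamma_yxy = 1.960969, Gamma_yyy = 0.080040; k2 = (0.127088, -0.113722, 0.008495, 0.087967)
  k3: at (x, y) = (0.765886, -0.014215), (dx/dtau, dy/dtau) = (0.126062, -0.114004); Gamma_xxx = -0.198589, Gamma_xxy = 0.194970, Gamma_xyy = 0.007237, Gamma_yxx = -1.996344, Gamma_yxy = 1.959966, Gamma_yyy = 0.072756; k3 = (0.126062, -0.114004, 0.008666, 0.087115)
  k4: at (x, y) = (0.781515, -0.028501), (dx/dtau, dy/dtau) = (0.127166, -0.103221); Gamma_xxx = -0.038132, Gamma_xxy = 0.036791, Gamma_xyy = 0.002683, Gamma_yxx = -2.046118, Gamma_yxy = 1.974124, Gamma_yyy = 0.143988; k4 = (0.127166, -0.103221, 0.001554, 0.083380)
  Y <- Y + (h/6)(k1 + 2k2 + 2k3 + k4): x = 0.7816, y = -0.0285, dx/dtau = 0.1272, dy/dtau = -0.1032
step 2:
  k1: at (x, y) = (0.781603, -0.028486), (dx/dtau, dy/dtau) = (0.127191, -0.103176); Gamma_xxx = -0.037724, Gamma_xxy = 0.036398, Gamma_xyy = 0.002653, Gamma_yxx = -2.046063, Gamma_yxy = 1.974114, Gamma_yyy = 0.143898; k1 = (0.127191, -0.103176, 0.001537, 0.083381)
  k2: at (x, y) = (0.797502, -0.041383), (dx/dtau, dy/dtau) = (0.127383, -0.092754); Gamma_xxx = 0.115717, Gamma_xxy = -0.110008, Gamma_xyy = -0.011417, Gamma_yxx = -2.070796, Gamma_yxy = 1.968640, Gamma_yyy = 0.204311; k2 = (0.127383, -0.092754, -0.004379, 0.078364)
  k3: at (x, y) = (0.797526, -0.040081), (dx/dtau, dy/dtau) = (0.126644, -0.093381); Gamma_xxx = 0.108842, Gamma_xxy = -0.103634, Gamma_xyy = -0.010416, Gamma_yxx = -2.067743, Gamma_yxy = 1.968799, Gamma_yyy = 0.197889; k3 = (0.126644, -0.093381, -0.004106, 0.078005)
  k4: at (x, y) = (0.813264, -0.051832), (dx/dtau, dy/dtau) = (0.126164, -0.083675); Gamma_xxx = 0.249666, Gamma_xxy = -0.234707, Gamma_xyy = -0.029917, Gamma_yxx = -2.072290, Gamma_yxy = 1.948130, Gamma_yyy = 0.248320; k4 = (0.126164, -0.083675, -0.008720, 0.072379)
  Y <- Y + (h/6)(k1 + 2k2 + 2k3 + k4): x = 0.8133, y = -0.0518, dx/dtau = 0.1262, dy/dtau = -0.0837
step 3:
  k1: at (x, y) = (0.813328, -0.051783), (dx/dtau, dy/dtau) = (0.126185, -0.083656); Gamma_xxx = 0.249703, Gamma_xxy = -0.234756, Gamma_xyy = -0.029893, Gamma_yxx = -2.072101, Gamma_yxy = 1.948071, Gamma_yyy = 0.248060; k1 = (0.126185, -0.083656, -0.008723, 0.072385)
  k2: at (x, y) = (0.829101, -0.062240), (dx/dtau, dy/dtau) = (0.125094, -0.074608); Gamma_xxx = 0.375521, Gamma_xxy = -0.349299, Gamma_xyy = -0.052443, Gamma_yxx = -2.059130, Gamma_yxy = 1.915346, Gamma_yyy = 0.287567; k2 = (0.125094, -0.074608, -0.012104, 0.066373)
  k3: at (x, y) = (0.828965, -0.061109), (dx/dtau, dy/dtau) = (0.124672, -0.075359); Gamma_xxx = 0.368860, Gamma_xxy = -0.343535, Gamma_xyy = -0.050649, Gamma_yxx = -2.057931, Gamma_yxy = 1.916641, Gamma_yyy = 0.282579; k3 = (0.124672, -0.075359, -0.011901, 0.066396)
  k4: at (x, y) = (0.844496, -0.070623), (dx/dtau, dy/dtau) = (0.123209, -0.067057); Gamma_xxx = 0.479291, Gamma_xxy = -0.442303, Gamma_xyy = -0.073977, Gamma_yxx = -2.032935, Gamma_yxy = 1.876046, Gamma_yyy = 0.313777; k4 = (0.123209, -0.067057, -0.014252, 0.060450)
  Y <- Y + (h/6)(k1 + 2k2 + 2k3 + k4): x = 0.8445, y = -0.0706, dx/dtau = 0.1232, dy/dtau = -0.0671


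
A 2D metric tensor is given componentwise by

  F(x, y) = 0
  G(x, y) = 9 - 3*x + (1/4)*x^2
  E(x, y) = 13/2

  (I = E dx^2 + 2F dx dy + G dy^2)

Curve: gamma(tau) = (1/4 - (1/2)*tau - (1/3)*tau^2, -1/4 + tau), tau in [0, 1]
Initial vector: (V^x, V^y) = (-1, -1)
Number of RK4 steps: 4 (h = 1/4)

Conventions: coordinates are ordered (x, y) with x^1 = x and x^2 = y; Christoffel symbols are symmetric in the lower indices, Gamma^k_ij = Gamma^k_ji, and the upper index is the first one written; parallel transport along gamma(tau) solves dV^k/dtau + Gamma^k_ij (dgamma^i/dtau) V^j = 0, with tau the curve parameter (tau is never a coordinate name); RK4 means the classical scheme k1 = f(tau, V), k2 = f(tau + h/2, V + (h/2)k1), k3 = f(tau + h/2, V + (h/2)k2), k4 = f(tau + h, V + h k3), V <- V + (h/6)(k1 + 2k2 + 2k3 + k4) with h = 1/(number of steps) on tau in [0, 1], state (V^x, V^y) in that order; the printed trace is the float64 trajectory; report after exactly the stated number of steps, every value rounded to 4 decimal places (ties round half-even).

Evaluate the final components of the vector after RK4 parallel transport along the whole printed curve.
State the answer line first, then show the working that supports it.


Answer: V^x = -0.7611, V^y = -1.0076

gamma'(tau) = (-1/2 - (2/3)*tau, 1); f(tau, V)^k = -Gamma^k_ij(gamma(tau)) gamma'^i(tau) V^j; h = 1/4; intermediate values shown to 6 dp
curve data and Christoffel symbols at the stage parameters:
  tau = 0.000000: gamma = (0.250000, -0.250000), gamma' = (-0.500000, 1.000000); Gamma_xxx = 0.000000, Gamma_xxy = 0.000000, Gamma_xyy = 0.221154, Gamma_yxx = 0.000000, Gamma_yxy = -0.173913, Gamma_yyy = 0.000000
  tau = 0.125000: gamma = (0.182292, -0.125000), gamma' = (-0.583333, 1.000000); Gamma_xxx = 0.000000, Gamma_xxy = 0.000000, Gamma_xyy = 0.223758, Gamma_yxx = 0.000000, Gamma_yxy = -0.171889, Gamma_yyy = 0.000000
  tau = 0.250000: gamma = (0.104167, 0.000000), gamma' = (-0.666667, 1.000000); Gamma_xxx = 0.000000, Gamma_xxy = 0.000000, Gamma_xyy = 0.226763, Gamma_yxx = 0.000000, Gamma_yxy = -0.169611, Gamma_yyy = 0.000000
  tau = 0.375000: gamma = (0.015625, 0.125000), gamma' = (-0.750000, 1.000000); Gamma_xxx = 0.000000, Gamma_xxy = 0.000000, Gamma_xyy = 0.230168, Gamma_yxx = 0.000000, Gamma_yxy = -0.167102, Gamma_yyy = 0.000000
  tau = 0.500000: gamma = (-0.083333, 0.250000), gamma' = (-0.833333, 1.000000); Gamma_xxx = 0.000000, Gamma_xxy = 0.000000, Gamma_xyy = 0.233974, Gamma_yxx = 0.000000, Gamma_yxy = -0.164384, Gamma_yyy = 0.000000
  tau = 0.625000: gamma = (-0.192708, 0.375000), gamma' = (-0.916667, 1.000000); Gamma_xxx = 0.000000, Gamma_xxy = 0.000000, Gamma_xyy = 0.238181, Gamma_yxx = 0.000000, Gamma_yxy = -0.161480, Gamma_yyy = 0.000000
  tau = 0.750000: gamma = (-0.312500, 0.500000), gamma' = (-1.000000, 1.000000); Gamma_xxx = 0.000000, Gamma_xxy = 0.000000, Gamma_xyy = 0.242788, Gamma_yxx = 0.000000, Gamma_yxy = -0.158416, Gamma_yyy = 0.000000
  tau = 0.875000: gamma = (-0.442708, 0.625000), gamma' = (-1.083333, 1.000000); Gamma_xxx = 0.000000, Gamma_xxy = 0.000000, Gamma_xyy = 0.247796, Gamma_yxx = 0.000000, Gamma_yxy = -0.155214, Gamma_yyy = 0.000000
  tau = 1.000000: gamma = (-0.583333, 0.750000), gamma' = (-1.166667, 1.000000); Gamma_xxx = 0.000000, Gamma_xxy = 0.000000, Gamma_xyy = 0.253205, Gamma_yxx = 0.000000, Gamma_yxy = -0.151899, Gamma_yyy = 0.000000
step 0: V^x = -1.0000, V^y = -1.0000
step 1: k1 = (0.221154, -0.086957), k2 = (0.226190, -0.065779), k3 = (0.225598, -0.065936), k4 = (0.230501, -0.045107); V <- V + (h/6)(k1 + 2k2 + 2k3 + k4): V^x = -0.9435, V^y = -1.0165
step 2: k1 = (0.230500, -0.045096), k2 = (0.235259, -0.024753), k3 = (0.234673, -0.024973), k4 = (0.239291, -0.005358); V <- V + (h/6)(k1 + 2k2 + 2k3 + k4): V^x = -0.8848, V^y = -1.0227
step 3: k1 = (0.239291, -0.005347), k2 = (0.243753, 0.013439), k3 = (0.243194, 0.013182), k4 = (0.247506, 0.030959); V <- V + (h/6)(k1 + 2k2 + 2k3 + k4): V^x = -0.8239, V^y = -1.0194
step 4: k1 = (0.247508, 0.030971), k2 = (0.251654, 0.047682), k3 = (0.251137, 0.047411), k4 = (0.255126, 0.062942); V <- V + (h/6)(k1 + 2k2 + 2k3 + k4): V^x = -0.7611, V^y = -1.0076


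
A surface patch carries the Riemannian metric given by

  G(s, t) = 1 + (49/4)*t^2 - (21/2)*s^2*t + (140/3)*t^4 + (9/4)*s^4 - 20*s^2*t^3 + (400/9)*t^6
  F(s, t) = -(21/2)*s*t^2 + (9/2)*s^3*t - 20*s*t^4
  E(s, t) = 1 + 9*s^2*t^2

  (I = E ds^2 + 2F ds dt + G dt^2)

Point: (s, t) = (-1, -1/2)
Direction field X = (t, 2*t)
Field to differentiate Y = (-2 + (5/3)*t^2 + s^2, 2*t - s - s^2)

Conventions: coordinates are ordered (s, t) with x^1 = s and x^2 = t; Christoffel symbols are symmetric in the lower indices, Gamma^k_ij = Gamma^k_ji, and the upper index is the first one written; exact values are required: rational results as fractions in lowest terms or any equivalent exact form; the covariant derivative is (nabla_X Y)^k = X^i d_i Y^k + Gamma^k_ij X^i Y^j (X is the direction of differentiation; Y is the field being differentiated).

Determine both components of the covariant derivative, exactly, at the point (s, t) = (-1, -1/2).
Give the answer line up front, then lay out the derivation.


Answer: (nabla_X Y)^s = 30109/17214, (nabla_X Y)^t = -57355/11476

E = 13/4, F = 49/8, G = 2545/144 at the point
E_s = -9/2, E_t = -9, F_s = -85/8, F_t = -25, G_s = -49/2, G_t = -833/12
EG - F^2 = 2869/144;  g^inv = (144/2869) * [[2545/144, -49/8], [-49/8, 13/4]]
first-kind symbols [ij,l] = (1/2)(d_i g_jl + d_j g_il - d_l g_ij): [ss,s] = E_s/2 = -9/4, [ss,t] = F_s - E_t/2 = -49/8, [st,s] = E_t/2 = -9/2, [st,t] = G_s/2 = -49/4, [tt,s] = F_t - G_s/2 = -51/4, [tt,t] = G_t/2 = -833/24
Gamma^s_ij = (G*[ij,s] - F*[ij,t])/(EG - F^2), Gamma^t_ij = (E*[ij,t] - F*[ij,s])/(EG - F^2)
Gamma_sss = -324/2869, Gamma_sst = -648/2869, Gamma_stt = -1836/2869, Gamma_tss = -882/2869, Gamma_tst = -1764/2869, Gamma_ttt = -4998/2869
X = (-1/2, -1), Y = (-7/12, -1) at the point


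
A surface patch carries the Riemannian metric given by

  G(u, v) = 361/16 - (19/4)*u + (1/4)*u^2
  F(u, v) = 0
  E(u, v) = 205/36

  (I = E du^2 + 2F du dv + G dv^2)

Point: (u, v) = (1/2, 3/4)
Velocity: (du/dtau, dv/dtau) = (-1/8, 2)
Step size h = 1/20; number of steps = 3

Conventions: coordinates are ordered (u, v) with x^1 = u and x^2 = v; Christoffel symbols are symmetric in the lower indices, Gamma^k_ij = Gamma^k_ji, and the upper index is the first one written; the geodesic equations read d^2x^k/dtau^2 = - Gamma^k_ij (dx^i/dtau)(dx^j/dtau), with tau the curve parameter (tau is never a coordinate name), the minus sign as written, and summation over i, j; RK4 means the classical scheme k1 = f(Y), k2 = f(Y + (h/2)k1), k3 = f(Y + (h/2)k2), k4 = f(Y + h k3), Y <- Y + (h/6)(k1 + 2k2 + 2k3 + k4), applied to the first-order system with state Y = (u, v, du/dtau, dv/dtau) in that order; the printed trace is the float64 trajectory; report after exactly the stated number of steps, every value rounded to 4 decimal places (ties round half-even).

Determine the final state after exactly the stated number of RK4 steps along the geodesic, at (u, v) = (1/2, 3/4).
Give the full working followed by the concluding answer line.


f(Y) = (du/dtau, dv/dtau, -Gamma^u_ij Y'^i Y'^j, -Gamma^v_ij Y'^i Y'^j) with the Gammas evaluated at the stage position; h = 0.050000; intermediate values shown to 6 dp
step 0: u = 0.5000, v = 0.7500, du/dtau = -0.1250, dv/dtau = 2.0000
step 1:
  k1: at (u, v) = (0.500000, 0.750000), (du/dtau, dv/dtau) = (-0.125000, 2.000000); Gamma_uuu = 0.000000, Gamma_uuv = 0.000000, Gamma_uvv = 0.395122, Gamma_vuu = 0.000000, Gamma_vuv = -0.111111, Gamma_vvv = 0.000000; k1 = (-0.125000, 2.000000, -1.580488, -0.055556)
  k2: at (u, v) = (0.496875, 0.800000), (du/dtau, dv/dtau) = (-0.164512, 1.998611); Gamma_uuu = 0.000000, Gamma_uuv = 0.000000, Gamma_uvv = 0.395259, Gamma_vuu = 0.000000, Gamma_vuv = -0.111073, Gamma_vvv = 0.000000; k2 = (-0.164512, 1.998611, -1.578841, -0.073040)
  k3: at (u, v) = (0.495887, 0.799965), (du/dtau, dv/dtau) = (-0.164471, 1.998174); Gamma_uuu = 0.000000, Gamma_uuv = 0.000000, Gamma_uvv = 0.395303, Gamma_vuu = 0.000000, Gamma_vuv = -0.111060, Gamma_vvv = 0.000000; k3 = (-0.164471, 1.998174, -1.578324, -0.072998)
  k4: at (u, v) = (0.491776, 0.849909), (du/dtau, dv/dtau) = (-0.203916, 1.996350); Gamma_uuu = 0.000000, Gamma_uuv = 0.000000, Gamma_uvv = 0.395483, Gamma_vuu = 0.000000, Gamma_vuv = -0.111010, Gamma_vvv = 0.000000; k4 = (-0.203916, 1.996350, -1.576163, -0.090381)
  Y <- Y + (h/6)(k1 + 2k2 + 2k3 + k4): u = 0.4918, v = 0.8499, du/dtau = -0.2039, dv/dtau = 1.9963
step 2:
  k1: at (u, v) = (0.491776, 0.849916), (du/dtau, dv/dtau) = (-0.203925, 1.996350); Gamma_uuu = 0.000000, Gamma_uuv = 0.000000, Gamma_uvv = 0.395483, Gamma_vuu = 0.000000, Gamma_vuv = -0.111010, Gamma_vvv = 0.000000; k1 = (-0.203925, 1.996350, -1.576163, -0.090385)
  k2: at (u, v) = (0.486678, 0.899825), (du/dtau, dv/dtau) = (-0.243329, 1.994090); Gamma_uuu = 0.000000, Gamma_uuv = 0.000000, Gamma_uvv = 0.395707, Gamma_vuu = 0.000000, Gamma_vuv = -0.110947, Gamma_vvv = 0.000000; k2 = (-0.243329, 1.994090, -1.573487, -0.107667)
  k3: at (u, v) = (0.485693, 0.899768), (du/dtau, dv/dtau) = (-0.243262, 1.993658); Gamma_uuu = 0.000000, Gamma_uuv = 0.000000, Gamma_uvv = 0.395750, Gamma_vuu = 0.000000, Gamma_vuv = -0.110935, Gamma_vvv = 0.000000; k3 = (-0.243262, 1.993658, -1.572977, -0.107603)
  k4: at (u, v) = (0.479613, 0.949599), (du/dtau, dv/dtau) = (-0.282574, 1.990970); Gamma_uuu = 0.000000, Gamma_uuv = 0.000000, Gamma_uvv = 0.396017, Gamma_vuu = 0.000000, Gamma_vuv = -0.110860, Gamma_vvv = 0.000000; k4 = (-0.282574, 1.990970, -1.569796, -0.124739)
  Y <- Y + (h/6)(k1 + 2k2 + 2k3 + k4): u = 0.4796, v = 0.9496, du/dtau = -0.2826, dv/dtau = 1.9910
step 3:
  k1: at (u, v) = (0.479612, 0.949606), (du/dtau, dv/dtau) = (-0.282582, 1.990969); Gamma_uuu = 0.000000, Gamma_uuv = 0.000000, Gamma_uvv = 0.396017, Gamma_vuu = 0.000000, Gamma_vuv = -0.110860, Gamma_vvv = 0.000000; k1 = (-0.282582, 1.990969, -1.569795, -0.124742)
  k2: at (u, v) = (0.472547, 0.999380), (du/dtau, dv/dtau) = (-0.321827, 1.987851); Gamma_uuu = 0.000000, Gamma_uuv = 0.000000, Gamma_uvv = 0.396327, Gamma_vuu = 0.000000, Gamma_vuv = -0.110773, Gamma_vvv = 0.000000; k2 = (-0.321827, 1.987851, -1.566107, -0.141733)
  k3: at (u, v) = (0.471566, 0.999302), (du/dtau, dv/dtau) = (-0.321735, 1.987426); Gamma_uuu = 0.000000, Gamma_uuv = 0.000000, Gamma_uvv = 0.396370, Gamma_vuu = 0.000000, Gamma_vuv = -0.110761, Gamma_vvv = 0.000000; k3 = (-0.321735, 1.987426, -1.565608, -0.141647)
  k4: at (u, v) = (0.463525, 1.048977), (du/dtau, dv/dtau) = (-0.360863, 1.983887); Gamma_uuu = 0.000000, Gamma_uuv = 0.000000, Gamma_uvv = 0.396723, Gamma_vuu = 0.000000, Gamma_vuv = -0.110663, Gamma_vvv = 0.000000; k4 = (-0.360863, 1.983887, -1.561427, -0.158449)
  Y <- Y + (h/6)(k1 + 2k2 + 2k3 + k4): u = 0.4635, v = 1.0490, du/dtau = -0.3609, dv/dtau = 1.9839

Answer: u = 0.4635, v = 1.0490, du/dtau = -0.3609, dv/dtau = 1.9839
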